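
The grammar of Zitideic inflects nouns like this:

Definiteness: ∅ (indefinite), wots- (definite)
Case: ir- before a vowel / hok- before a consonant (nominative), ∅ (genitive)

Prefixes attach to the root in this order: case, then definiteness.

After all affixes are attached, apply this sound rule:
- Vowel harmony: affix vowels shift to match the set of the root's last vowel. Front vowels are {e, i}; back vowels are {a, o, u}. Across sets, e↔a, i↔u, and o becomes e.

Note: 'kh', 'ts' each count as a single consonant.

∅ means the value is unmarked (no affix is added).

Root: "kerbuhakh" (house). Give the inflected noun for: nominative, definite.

Attach case nominative hok- (before consonant 'k') → hokkerbuhakh.
Attach definiteness definite wots- → wotshokkerbuhakh.
Vowel harmony: no change.

wotshokkerbuhakh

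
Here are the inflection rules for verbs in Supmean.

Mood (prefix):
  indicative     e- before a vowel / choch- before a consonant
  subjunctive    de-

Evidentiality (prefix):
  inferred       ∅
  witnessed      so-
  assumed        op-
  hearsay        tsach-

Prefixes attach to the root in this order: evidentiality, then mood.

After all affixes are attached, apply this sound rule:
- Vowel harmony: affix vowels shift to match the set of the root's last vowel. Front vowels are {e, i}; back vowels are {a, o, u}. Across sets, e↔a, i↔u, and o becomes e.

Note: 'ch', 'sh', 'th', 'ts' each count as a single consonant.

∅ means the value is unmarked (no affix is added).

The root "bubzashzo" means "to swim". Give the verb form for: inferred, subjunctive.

evidentiality = inferred: zero marking, form stays bubzashzo.
Attach mood subjunctive de- → debubzashzo.
Apply vowel harmony: debubzashzo → dabubzashzo.

dabubzashzo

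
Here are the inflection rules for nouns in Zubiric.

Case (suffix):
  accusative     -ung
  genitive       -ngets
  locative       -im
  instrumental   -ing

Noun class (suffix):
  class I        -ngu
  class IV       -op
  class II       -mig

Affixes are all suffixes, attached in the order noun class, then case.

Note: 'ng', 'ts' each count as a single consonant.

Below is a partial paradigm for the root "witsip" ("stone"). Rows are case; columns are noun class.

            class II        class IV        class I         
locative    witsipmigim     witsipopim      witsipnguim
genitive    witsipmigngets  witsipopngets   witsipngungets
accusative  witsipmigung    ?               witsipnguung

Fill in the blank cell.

witsipopung

Attach noun class class IV -op → witsipop.
Attach case accusative -ung → witsipopung.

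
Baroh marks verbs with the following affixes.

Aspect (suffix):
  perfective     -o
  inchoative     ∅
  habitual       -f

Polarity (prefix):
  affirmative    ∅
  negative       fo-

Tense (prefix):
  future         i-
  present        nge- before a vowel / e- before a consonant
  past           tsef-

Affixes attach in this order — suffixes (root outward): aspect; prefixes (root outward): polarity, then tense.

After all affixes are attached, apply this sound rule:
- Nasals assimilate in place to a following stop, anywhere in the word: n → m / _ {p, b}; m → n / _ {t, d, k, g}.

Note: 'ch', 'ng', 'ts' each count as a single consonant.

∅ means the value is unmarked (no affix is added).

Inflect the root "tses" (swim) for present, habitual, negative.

efotsesf

Attach polarity negative fo- → fotses.
Attach tense present e- (before consonant 'f') → efotses.
Attach aspect habitual -f → efotsesf.
Nasal assimilation: no change.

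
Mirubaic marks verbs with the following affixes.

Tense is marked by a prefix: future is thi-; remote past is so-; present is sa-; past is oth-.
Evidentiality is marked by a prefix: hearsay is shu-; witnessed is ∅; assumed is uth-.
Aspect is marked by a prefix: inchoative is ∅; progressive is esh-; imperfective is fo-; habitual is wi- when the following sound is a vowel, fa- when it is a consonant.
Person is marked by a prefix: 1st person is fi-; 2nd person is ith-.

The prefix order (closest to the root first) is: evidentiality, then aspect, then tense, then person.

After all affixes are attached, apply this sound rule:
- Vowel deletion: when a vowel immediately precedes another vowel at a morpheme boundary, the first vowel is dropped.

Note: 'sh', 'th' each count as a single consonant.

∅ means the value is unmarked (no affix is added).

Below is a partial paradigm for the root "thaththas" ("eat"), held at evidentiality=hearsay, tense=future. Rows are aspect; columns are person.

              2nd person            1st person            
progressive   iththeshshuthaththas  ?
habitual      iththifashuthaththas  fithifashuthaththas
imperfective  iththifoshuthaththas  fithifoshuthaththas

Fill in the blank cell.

fitheshshuthaththas

Attach evidentiality hearsay shu- → shuthaththas.
Attach aspect progressive esh- → eshshuthaththas.
Attach tense future thi- → thieshshuthaththas.
Attach person 1st person fi- → fithieshshuthaththas.
Apply vowel deletion: fithieshshuthaththas → fitheshshuthaththas.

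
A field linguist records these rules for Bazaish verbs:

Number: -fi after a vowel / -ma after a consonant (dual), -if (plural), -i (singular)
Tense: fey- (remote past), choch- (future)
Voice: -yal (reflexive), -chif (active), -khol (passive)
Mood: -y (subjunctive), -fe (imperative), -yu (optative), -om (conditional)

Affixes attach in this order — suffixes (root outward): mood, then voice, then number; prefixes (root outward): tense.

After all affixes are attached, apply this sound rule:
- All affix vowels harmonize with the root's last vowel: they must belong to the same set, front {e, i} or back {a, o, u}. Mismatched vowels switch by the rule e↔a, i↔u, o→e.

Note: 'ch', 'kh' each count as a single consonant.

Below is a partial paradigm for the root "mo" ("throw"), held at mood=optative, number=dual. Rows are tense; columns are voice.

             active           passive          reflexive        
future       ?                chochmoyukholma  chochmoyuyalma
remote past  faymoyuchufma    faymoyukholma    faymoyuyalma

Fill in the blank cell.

Attach mood optative -yu → moyu.
Attach voice active -chif → moyuchif.
Attach tense future choch- → chochmoyuchif.
Attach number dual -ma (after consonant 'f') → chochmoyuchifma.
Apply vowel harmony: chochmoyuchifma → chochmoyuchufma.

chochmoyuchufma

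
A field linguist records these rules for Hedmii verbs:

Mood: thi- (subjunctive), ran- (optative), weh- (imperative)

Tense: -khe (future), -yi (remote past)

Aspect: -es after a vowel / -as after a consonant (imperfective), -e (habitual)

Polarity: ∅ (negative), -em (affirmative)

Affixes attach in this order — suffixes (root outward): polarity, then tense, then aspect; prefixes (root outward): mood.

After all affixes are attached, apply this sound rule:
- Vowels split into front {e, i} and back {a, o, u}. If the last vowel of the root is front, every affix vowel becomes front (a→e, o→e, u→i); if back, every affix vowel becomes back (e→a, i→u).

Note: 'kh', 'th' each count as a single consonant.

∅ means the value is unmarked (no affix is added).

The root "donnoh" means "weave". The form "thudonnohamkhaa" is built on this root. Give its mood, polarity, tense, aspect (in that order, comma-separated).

subjunctive, affirmative, future, habitual

Segment: thi-donnoh-em-khe-e.
mood: thi- → subjunctive.
polarity: -em → affirmative.
tense: -khe → future.
aspect: -e → habitual.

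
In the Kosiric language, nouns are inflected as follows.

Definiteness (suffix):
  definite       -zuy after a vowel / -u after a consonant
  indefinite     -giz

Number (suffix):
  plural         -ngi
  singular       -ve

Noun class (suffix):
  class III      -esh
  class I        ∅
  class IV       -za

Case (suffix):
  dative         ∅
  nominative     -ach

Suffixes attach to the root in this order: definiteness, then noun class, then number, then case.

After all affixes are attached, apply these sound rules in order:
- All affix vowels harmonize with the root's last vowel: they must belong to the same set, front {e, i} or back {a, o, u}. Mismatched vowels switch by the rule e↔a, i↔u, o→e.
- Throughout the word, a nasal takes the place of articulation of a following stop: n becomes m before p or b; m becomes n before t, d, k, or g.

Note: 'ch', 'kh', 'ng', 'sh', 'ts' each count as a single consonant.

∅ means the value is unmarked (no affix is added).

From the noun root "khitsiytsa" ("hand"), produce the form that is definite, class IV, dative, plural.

khitsiytsazuyzangu

Attach definiteness definite -zuy (after vowel 'a') → khitsiytsazuy.
Attach noun class class IV -za → khitsiytsazuyza.
Attach number plural -ngi → khitsiytsazuyzangi.
case = dative: zero marking, form stays khitsiytsazuyzangi.
Apply vowel harmony: khitsiytsazuyzangi → khitsiytsazuyzangu.
Nasal assimilation: no change.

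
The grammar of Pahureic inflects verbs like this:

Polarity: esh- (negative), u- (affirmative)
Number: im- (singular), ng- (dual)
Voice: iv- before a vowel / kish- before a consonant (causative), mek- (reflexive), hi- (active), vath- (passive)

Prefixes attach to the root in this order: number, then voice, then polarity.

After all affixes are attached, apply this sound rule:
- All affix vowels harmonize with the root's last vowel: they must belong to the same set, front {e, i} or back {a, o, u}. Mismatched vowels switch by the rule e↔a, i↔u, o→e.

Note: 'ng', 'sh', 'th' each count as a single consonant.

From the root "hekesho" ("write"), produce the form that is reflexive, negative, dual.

ashmaknghekesho

Attach number dual ng- → nghekesho.
Attach voice reflexive mek- → meknghekesho.
Attach polarity negative esh- → eshmeknghekesho.
Apply vowel harmony: eshmeknghekesho → ashmaknghekesho.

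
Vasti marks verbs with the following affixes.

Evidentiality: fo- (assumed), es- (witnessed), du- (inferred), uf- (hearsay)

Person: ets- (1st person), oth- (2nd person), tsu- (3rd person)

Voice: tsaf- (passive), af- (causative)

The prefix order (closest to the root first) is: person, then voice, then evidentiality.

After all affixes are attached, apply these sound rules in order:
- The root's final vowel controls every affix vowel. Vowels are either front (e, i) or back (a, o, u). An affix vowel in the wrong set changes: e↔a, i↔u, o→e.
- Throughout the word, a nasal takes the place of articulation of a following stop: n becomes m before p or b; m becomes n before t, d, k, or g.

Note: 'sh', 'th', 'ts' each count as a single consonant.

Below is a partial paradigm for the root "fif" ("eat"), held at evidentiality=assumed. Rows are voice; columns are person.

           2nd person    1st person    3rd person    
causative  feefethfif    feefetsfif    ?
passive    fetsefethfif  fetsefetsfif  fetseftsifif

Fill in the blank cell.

feeftsifif

Attach person 3rd person tsu- → tsufif.
Attach voice causative af- → aftsufif.
Attach evidentiality assumed fo- → foaftsufif.
Apply vowel harmony: foaftsufif → feeftsifif.
Nasal assimilation: no change.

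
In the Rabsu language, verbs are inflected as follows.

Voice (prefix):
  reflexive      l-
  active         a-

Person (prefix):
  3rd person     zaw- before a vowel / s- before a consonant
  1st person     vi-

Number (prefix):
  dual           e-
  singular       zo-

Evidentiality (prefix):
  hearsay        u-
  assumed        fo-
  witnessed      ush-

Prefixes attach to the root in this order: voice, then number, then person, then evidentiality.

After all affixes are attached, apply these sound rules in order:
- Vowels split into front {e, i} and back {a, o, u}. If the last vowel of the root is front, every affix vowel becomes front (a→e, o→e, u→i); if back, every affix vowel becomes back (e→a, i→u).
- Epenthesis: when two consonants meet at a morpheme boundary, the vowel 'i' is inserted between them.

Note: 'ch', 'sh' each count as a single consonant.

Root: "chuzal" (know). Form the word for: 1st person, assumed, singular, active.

Attach voice active a- → achuzal.
Attach number singular zo- → zoachuzal.
Attach person 1st person vi- → vizoachuzal.
Attach evidentiality assumed fo- → fovizoachuzal.
Apply vowel harmony: fovizoachuzal → fovuzoachuzal.
Epenthesis: no change.

fovuzoachuzal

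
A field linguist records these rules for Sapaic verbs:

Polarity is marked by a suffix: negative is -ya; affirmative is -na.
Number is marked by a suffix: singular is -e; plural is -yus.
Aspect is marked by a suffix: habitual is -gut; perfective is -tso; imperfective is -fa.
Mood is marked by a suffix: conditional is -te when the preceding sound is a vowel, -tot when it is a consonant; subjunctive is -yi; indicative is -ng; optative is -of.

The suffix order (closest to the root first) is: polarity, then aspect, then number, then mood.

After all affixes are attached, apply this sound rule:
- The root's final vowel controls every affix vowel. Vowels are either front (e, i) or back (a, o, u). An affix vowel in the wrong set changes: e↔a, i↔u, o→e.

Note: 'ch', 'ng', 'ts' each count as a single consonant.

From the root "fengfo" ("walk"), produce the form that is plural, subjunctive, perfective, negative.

fengfoyatsoyusyu

Attach polarity negative -ya → fengfoya.
Attach aspect perfective -tso → fengfoyatso.
Attach number plural -yus → fengfoyatsoyus.
Attach mood subjunctive -yi → fengfoyatsoyusyi.
Apply vowel harmony: fengfoyatsoyusyi → fengfoyatsoyusyu.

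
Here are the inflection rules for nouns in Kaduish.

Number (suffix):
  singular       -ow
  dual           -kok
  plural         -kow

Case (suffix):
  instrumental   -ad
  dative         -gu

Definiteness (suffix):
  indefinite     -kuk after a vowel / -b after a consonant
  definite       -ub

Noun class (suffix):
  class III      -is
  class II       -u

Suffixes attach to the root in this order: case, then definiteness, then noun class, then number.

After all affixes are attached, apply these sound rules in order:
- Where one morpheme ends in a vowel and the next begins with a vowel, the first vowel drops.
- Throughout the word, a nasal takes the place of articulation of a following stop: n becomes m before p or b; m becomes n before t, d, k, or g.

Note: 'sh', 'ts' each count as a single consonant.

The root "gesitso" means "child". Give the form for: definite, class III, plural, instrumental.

Attach case instrumental -ad → gesitsoad.
Attach definiteness definite -ub → gesitsoadub.
Attach noun class class III -is → gesitsoadubis.
Attach number plural -kow → gesitsoadubiskow.
Apply vowel deletion: gesitsoadubiskow → gesitsadubiskow.
Nasal assimilation: no change.

gesitsadubiskow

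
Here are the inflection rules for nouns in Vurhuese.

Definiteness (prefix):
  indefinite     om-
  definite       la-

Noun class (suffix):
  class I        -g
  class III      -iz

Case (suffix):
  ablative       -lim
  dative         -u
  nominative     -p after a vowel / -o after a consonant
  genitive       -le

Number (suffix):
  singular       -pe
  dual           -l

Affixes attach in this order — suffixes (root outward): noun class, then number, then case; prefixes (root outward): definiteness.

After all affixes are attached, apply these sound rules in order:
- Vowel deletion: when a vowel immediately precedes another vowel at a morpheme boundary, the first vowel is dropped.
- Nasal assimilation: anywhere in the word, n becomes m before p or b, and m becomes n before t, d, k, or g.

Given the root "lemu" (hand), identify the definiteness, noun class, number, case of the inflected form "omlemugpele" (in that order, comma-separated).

indefinite, class I, singular, genitive

Segment: om-lemu-g-pe-le.
definiteness: om- → indefinite.
noun class: -g → class I.
number: -pe → singular.
case: -le → genitive.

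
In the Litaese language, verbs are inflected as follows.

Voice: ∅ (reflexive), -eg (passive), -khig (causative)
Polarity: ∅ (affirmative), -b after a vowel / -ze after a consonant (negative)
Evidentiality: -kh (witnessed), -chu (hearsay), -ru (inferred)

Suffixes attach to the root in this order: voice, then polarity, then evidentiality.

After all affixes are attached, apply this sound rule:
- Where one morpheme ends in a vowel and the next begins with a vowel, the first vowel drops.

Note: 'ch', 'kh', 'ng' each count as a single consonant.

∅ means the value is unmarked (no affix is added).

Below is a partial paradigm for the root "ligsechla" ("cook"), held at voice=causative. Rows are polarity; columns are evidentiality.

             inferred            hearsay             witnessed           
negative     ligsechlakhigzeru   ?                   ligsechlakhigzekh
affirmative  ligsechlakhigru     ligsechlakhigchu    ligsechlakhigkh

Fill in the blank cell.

Attach voice causative -khig → ligsechlakhig.
Attach polarity negative -ze (after consonant 'g') → ligsechlakhigze.
Attach evidentiality hearsay -chu → ligsechlakhigzechu.
Vowel deletion: no change.

ligsechlakhigzechu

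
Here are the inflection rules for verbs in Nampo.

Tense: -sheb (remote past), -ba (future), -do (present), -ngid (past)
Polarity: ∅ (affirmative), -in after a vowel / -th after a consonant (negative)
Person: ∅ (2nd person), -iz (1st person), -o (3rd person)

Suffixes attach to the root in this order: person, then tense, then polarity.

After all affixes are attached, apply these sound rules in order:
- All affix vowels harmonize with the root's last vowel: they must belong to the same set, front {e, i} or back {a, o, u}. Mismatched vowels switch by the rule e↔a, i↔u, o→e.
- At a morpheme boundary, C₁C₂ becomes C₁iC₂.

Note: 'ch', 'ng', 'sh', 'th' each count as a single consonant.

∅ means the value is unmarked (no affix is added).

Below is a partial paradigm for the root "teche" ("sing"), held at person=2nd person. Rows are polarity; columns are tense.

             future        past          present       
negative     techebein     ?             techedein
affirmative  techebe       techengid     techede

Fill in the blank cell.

person = 2nd person: zero marking, form stays teche.
Attach tense past -ngid → techengid.
Attach polarity negative -th (after consonant 'd') → techengidth.
Vowel harmony: no change.
Apply epenthesis: techengidth → techengidith.

techengidith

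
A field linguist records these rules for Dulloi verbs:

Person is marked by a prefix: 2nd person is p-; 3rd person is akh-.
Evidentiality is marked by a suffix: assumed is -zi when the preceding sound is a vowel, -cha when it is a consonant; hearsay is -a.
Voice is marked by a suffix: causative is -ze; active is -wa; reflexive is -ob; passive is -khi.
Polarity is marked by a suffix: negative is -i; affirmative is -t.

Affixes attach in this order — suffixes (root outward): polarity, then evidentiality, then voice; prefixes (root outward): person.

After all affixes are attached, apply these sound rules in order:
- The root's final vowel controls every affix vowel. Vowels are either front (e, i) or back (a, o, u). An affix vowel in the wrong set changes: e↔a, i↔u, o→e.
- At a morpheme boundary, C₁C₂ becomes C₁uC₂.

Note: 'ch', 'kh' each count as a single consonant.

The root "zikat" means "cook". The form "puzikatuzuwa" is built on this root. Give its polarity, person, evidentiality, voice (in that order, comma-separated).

Segment: p-zikat-i-zi-wa.
polarity: -i → negative.
person: p- → 2nd person.
evidentiality: -zi/cha → assumed.
voice: -wa → active.

negative, 2nd person, assumed, active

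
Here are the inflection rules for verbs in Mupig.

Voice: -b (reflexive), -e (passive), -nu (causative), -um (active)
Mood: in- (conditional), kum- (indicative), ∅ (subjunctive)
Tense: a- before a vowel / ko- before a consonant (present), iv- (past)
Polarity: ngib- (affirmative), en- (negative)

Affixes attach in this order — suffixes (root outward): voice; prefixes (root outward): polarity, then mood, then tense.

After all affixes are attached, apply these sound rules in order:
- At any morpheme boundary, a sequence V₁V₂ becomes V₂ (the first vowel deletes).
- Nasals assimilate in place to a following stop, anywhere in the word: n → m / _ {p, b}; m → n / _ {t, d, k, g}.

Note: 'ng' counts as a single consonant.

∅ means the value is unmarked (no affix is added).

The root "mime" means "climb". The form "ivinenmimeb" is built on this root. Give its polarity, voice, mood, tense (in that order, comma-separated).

negative, reflexive, conditional, past

Segment: iv-in-en-mime-b.
polarity: en- → negative.
voice: -b → reflexive.
mood: in- → conditional.
tense: iv- → past.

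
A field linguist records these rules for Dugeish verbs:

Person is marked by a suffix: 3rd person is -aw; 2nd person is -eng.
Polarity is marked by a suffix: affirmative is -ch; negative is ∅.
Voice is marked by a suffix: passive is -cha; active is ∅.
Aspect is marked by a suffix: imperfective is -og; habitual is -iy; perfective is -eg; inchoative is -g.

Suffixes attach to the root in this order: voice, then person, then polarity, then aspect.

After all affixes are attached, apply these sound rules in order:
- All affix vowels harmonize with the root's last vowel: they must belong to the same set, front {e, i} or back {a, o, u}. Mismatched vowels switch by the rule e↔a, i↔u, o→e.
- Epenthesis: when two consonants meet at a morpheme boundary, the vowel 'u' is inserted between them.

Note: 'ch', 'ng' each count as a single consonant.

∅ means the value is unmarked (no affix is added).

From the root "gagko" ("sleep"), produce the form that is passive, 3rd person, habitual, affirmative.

Attach voice passive -cha → gagkocha.
Attach person 3rd person -aw → gagkochaaw.
Attach polarity affirmative -ch → gagkochaawch.
Attach aspect habitual -iy → gagkochaawchiy.
Apply vowel harmony: gagkochaawchiy → gagkochaawchuy.
Apply epenthesis: gagkochaawchuy → gagkochaawuchuy.

gagkochaawuchuy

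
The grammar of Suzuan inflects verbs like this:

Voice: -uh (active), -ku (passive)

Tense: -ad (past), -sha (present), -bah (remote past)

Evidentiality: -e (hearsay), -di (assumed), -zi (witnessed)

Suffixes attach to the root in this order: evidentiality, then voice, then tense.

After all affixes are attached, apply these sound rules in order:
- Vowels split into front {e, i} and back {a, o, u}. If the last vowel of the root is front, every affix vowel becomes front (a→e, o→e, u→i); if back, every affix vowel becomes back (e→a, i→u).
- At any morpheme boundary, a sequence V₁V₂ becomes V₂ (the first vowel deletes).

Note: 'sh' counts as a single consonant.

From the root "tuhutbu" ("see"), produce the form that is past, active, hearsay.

Attach evidentiality hearsay -e → tuhutbue.
Attach voice active -uh → tuhutbueuh.
Attach tense past -ad → tuhutbueuhad.
Apply vowel harmony: tuhutbueuhad → tuhutbuauhad.
Apply vowel deletion: tuhutbuauhad → tuhutbuhad.

tuhutbuhad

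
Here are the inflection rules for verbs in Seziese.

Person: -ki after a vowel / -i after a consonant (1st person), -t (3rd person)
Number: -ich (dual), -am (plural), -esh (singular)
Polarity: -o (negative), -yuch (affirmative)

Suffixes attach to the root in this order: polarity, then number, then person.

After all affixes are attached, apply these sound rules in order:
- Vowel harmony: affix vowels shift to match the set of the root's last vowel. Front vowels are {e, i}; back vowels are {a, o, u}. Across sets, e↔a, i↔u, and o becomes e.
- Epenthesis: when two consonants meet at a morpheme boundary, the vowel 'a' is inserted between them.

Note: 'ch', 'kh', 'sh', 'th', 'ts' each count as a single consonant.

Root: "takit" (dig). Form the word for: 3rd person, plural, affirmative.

Attach polarity affirmative -yuch → takityuch.
Attach number plural -am → takityucham.
Attach person 3rd person -t → takityuchamt.
Apply vowel harmony: takityuchamt → takityichemt.
Apply epenthesis: takityichemt → takitayichemat.

takitayichemat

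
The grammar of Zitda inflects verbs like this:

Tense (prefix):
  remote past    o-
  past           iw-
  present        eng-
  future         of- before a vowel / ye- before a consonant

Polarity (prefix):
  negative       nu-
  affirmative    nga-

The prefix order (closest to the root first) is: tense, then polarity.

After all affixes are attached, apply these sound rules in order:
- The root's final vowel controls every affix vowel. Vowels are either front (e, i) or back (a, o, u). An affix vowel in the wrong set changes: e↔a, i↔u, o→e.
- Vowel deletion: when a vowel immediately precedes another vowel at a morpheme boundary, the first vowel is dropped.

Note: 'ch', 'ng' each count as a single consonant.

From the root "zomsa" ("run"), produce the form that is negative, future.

nuyazomsa

Attach tense future ye- (before consonant 'z') → yezomsa.
Attach polarity negative nu- → nuyezomsa.
Apply vowel harmony: nuyezomsa → nuyazomsa.
Vowel deletion: no change.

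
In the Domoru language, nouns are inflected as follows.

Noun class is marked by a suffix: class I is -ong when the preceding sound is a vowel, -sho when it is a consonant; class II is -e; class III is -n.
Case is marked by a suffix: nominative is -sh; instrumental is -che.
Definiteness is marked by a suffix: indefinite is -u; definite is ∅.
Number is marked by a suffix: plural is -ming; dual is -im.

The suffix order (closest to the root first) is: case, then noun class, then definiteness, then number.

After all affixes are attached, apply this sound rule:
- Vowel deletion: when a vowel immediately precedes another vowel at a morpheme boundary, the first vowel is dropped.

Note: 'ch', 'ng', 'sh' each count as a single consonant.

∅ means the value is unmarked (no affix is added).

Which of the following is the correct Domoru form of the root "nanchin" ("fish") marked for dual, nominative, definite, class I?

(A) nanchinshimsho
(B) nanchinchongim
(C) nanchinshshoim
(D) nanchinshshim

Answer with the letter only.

Attach case nominative -sh → nanchinsh.
Attach noun class class I -sho (after consonant 'sh') → nanchinshsho.
definiteness = definite: zero marking, form stays nanchinshsho.
Attach number dual -im → nanchinshshoim.
Apply vowel deletion: nanchinshshoim → nanchinshshim.
So the correct form is nanchinshshim, option (D).
(C) nanchinshshoim is wrong: it fails to apply the sound rule(s).
(B) nanchinchongim is wrong: it uses instrumental instead of nominative for case.
(A) nanchinshimsho is wrong: it has the affixes in the wrong order.

D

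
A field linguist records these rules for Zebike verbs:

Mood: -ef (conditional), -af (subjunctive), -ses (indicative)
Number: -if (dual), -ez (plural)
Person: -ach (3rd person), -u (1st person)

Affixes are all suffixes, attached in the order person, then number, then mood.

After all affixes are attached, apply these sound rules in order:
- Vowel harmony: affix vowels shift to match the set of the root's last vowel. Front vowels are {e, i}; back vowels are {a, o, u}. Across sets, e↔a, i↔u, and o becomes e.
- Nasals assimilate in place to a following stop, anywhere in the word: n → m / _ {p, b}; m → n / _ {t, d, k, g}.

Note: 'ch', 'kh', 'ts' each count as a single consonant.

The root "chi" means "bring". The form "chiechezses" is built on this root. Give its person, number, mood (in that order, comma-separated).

3rd person, plural, indicative

Segment: chi-ach-ez-ses.
person: -ach → 3rd person.
number: -ez → plural.
mood: -ses → indicative.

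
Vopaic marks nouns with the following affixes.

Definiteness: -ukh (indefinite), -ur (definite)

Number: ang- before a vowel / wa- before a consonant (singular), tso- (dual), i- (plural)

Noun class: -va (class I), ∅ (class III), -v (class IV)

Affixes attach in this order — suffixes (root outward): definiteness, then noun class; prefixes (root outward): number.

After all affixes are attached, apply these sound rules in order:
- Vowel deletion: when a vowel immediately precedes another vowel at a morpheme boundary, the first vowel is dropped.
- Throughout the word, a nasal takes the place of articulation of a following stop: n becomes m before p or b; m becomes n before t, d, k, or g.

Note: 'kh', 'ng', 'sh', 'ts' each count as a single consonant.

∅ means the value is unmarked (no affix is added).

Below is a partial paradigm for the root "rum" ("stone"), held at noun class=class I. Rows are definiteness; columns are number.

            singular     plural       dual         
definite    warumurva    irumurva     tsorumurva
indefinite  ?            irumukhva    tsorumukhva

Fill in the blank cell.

Attach definiteness indefinite -ukh → rumukh.
Attach noun class class I -va → rumukhva.
Attach number singular wa- (before consonant 'r') → warumukhva.
Vowel deletion: no change.
Nasal assimilation: no change.

warumukhva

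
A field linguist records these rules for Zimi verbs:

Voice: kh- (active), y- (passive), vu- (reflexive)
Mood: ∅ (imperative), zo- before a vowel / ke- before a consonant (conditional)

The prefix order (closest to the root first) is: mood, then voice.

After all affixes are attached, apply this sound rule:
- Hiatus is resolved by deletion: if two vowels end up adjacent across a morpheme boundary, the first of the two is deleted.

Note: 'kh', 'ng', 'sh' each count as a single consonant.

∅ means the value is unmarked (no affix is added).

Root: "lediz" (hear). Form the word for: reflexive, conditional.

vukelediz

Attach mood conditional ke- (before consonant 'l') → kelediz.
Attach voice reflexive vu- → vukelediz.
Vowel deletion: no change.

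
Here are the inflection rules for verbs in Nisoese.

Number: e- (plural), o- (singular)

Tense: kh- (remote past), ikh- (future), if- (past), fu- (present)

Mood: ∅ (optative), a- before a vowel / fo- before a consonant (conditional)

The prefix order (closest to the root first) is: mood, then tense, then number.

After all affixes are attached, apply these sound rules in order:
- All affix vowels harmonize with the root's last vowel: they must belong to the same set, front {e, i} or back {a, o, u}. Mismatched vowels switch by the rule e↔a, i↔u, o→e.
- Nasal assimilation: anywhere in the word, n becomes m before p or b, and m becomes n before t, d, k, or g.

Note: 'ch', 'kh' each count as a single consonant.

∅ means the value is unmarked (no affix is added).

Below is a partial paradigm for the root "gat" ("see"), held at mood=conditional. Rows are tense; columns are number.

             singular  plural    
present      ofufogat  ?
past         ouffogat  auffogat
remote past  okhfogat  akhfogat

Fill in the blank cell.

afufogat

Attach mood conditional fo- (before consonant 'g') → fogat.
Attach tense present fu- → fufogat.
Attach number plural e- → efufogat.
Apply vowel harmony: efufogat → afufogat.
Nasal assimilation: no change.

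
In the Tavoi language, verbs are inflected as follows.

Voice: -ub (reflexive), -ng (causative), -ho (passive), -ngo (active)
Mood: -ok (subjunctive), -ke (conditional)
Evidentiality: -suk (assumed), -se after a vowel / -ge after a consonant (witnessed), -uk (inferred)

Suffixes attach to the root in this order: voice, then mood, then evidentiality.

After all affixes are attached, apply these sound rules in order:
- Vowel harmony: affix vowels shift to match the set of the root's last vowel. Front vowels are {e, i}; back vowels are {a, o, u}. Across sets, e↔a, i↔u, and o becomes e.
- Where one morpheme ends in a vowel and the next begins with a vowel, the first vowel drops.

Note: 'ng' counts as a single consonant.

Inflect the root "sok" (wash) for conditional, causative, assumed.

Attach voice causative -ng → sokng.
Attach mood conditional -ke → sokngke.
Attach evidentiality assumed -suk → sokngkesuk.
Apply vowel harmony: sokngkesuk → sokngkasuk.
Vowel deletion: no change.

sokngkasuk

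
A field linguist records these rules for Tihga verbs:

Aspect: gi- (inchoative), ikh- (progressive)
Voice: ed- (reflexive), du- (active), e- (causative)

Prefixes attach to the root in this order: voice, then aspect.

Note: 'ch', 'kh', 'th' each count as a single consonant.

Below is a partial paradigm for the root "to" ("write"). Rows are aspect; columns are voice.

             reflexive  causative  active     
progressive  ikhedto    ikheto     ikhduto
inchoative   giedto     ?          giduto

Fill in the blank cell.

Attach voice causative e- → eto.
Attach aspect inchoative gi- → gieto.

gieto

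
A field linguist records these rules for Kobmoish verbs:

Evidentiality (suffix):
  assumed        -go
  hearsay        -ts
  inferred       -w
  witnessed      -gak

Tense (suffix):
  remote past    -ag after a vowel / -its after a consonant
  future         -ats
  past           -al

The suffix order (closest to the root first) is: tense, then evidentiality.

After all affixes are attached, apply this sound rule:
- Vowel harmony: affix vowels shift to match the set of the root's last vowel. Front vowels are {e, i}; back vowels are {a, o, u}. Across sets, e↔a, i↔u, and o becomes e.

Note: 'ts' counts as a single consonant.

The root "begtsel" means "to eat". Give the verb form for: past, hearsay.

Attach tense past -al → begtselal.
Attach evidentiality hearsay -ts → begtselalts.
Apply vowel harmony: begtselalts → begtselelts.

begtselelts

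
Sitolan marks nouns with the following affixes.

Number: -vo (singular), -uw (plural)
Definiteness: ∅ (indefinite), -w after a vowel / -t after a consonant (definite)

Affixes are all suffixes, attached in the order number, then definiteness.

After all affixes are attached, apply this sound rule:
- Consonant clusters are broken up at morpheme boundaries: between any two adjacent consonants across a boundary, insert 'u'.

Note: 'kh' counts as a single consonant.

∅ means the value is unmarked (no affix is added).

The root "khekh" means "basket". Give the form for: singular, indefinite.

Attach number singular -vo → khekhvo.
definiteness = indefinite: zero marking, form stays khekhvo.
Apply epenthesis: khekhvo → khekhuvo.

khekhuvo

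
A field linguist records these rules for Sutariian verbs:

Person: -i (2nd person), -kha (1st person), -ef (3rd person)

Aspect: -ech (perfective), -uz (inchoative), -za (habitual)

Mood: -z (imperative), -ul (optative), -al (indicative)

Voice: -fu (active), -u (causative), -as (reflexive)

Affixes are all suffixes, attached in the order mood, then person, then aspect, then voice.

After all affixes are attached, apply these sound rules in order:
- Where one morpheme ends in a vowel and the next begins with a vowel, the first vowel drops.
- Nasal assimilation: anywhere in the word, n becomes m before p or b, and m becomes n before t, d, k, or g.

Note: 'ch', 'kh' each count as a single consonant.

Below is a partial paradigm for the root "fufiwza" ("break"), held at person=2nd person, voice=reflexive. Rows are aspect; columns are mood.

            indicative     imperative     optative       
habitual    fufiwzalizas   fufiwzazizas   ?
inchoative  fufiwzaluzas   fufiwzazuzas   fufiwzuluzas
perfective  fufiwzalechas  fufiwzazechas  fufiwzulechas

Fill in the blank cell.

fufiwzulizas

Attach mood optative -ul → fufiwzaul.
Attach person 2nd person -i → fufiwzauli.
Attach aspect habitual -za → fufiwzauliza.
Attach voice reflexive -as → fufiwzaulizaas.
Apply vowel deletion: fufiwzaulizaas → fufiwzulizas.
Nasal assimilation: no change.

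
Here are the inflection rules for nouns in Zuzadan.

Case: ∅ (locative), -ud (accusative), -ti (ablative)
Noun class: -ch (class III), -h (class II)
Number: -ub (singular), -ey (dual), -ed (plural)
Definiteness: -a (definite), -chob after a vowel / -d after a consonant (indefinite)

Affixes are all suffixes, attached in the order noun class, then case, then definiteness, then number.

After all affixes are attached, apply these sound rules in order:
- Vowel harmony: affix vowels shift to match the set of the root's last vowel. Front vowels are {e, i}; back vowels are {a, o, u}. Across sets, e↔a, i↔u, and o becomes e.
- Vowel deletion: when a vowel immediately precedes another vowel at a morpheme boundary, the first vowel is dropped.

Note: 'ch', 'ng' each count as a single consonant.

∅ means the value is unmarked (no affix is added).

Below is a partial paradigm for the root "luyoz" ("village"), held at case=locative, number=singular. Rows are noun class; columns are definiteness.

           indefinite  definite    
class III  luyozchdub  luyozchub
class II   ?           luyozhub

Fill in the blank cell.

Attach noun class class II -h → luyozh.
case = locative: zero marking, form stays luyozh.
Attach definiteness indefinite -d (after consonant 'h') → luyozhd.
Attach number singular -ub → luyozhdub.
Vowel harmony: no change.
Vowel deletion: no change.

luyozhdub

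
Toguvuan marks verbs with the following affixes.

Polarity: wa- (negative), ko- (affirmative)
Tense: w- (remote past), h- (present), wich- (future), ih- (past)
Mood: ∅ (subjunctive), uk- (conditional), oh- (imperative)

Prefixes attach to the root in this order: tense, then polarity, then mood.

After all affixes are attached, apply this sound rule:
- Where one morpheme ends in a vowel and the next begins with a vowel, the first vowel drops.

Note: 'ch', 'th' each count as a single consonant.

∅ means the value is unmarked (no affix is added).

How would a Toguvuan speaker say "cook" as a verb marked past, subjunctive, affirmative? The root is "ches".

kihches

Attach tense past ih- → ihches.
Attach polarity affirmative ko- → koihches.
mood = subjunctive: zero marking, form stays koihches.
Apply vowel deletion: koihches → kihches.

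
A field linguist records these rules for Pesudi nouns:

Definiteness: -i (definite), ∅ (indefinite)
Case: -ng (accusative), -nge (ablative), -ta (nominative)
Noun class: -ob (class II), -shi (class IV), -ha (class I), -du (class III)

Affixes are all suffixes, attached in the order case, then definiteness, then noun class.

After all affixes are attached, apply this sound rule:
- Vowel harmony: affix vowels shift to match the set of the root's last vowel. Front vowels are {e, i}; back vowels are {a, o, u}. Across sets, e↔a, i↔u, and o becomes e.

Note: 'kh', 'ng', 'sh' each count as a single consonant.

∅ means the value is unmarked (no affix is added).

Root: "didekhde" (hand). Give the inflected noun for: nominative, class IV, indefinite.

Attach case nominative -ta → didekhdeta.
definiteness = indefinite: zero marking, form stays didekhdeta.
Attach noun class class IV -shi → didekhdetashi.
Apply vowel harmony: didekhdetashi → didekhdeteshi.

didekhdeteshi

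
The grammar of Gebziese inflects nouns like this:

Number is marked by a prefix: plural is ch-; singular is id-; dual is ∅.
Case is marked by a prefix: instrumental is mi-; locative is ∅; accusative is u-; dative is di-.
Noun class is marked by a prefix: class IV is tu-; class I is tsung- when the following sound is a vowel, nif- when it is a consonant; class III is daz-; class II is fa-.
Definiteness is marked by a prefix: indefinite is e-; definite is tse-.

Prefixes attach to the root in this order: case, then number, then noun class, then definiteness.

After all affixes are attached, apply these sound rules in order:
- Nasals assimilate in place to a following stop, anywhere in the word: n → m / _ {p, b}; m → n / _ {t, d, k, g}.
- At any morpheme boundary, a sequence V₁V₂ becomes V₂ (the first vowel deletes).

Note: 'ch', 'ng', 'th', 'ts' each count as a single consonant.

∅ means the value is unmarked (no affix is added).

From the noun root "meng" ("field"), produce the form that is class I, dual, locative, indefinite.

case = locative: zero marking, form stays meng.
number = dual: zero marking, form stays meng.
Attach noun class class I nif- (before consonant 'm') → nifmeng.
Attach definiteness indefinite e- → enifmeng.
Nasal assimilation: no change.
Vowel deletion: no change.

enifmeng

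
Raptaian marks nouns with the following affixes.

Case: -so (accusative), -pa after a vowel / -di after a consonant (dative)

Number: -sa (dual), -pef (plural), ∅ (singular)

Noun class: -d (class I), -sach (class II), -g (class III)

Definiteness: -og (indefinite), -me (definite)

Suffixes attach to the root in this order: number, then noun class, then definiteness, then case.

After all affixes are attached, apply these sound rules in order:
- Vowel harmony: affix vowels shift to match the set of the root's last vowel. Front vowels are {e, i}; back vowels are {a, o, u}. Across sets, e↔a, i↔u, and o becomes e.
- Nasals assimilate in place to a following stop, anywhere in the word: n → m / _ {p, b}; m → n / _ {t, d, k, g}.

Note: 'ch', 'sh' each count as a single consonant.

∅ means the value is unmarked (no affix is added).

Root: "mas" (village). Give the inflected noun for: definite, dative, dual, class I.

massadmapa

Attach number dual -sa → massa.
Attach noun class class I -d → massad.
Attach definiteness definite -me → massadme.
Attach case dative -pa (after vowel 'e') → massadmepa.
Apply vowel harmony: massadmepa → massadmapa.
Nasal assimilation: no change.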